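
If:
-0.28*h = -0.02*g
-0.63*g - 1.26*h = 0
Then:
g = 0.00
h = 0.00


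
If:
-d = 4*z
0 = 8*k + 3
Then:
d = -4*z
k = -3/8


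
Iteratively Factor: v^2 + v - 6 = (v + 3)*(v - 2)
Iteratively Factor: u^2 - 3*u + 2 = (u - 1)*(u - 2)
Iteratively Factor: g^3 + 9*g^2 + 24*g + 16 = (g + 4)*(g^2 + 5*g + 4) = (g + 1)*(g + 4)*(g + 4)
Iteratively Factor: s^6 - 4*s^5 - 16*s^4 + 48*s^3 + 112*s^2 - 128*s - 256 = (s - 4)*(s^5 - 16*s^3 - 16*s^2 + 48*s + 64) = (s - 4)*(s + 2)*(s^4 - 2*s^3 - 12*s^2 + 8*s + 32) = (s - 4)^2*(s + 2)*(s^3 + 2*s^2 - 4*s - 8) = (s - 4)^2*(s + 2)^2*(s^2 - 4) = (s - 4)^2*(s - 2)*(s + 2)^2*(s + 2)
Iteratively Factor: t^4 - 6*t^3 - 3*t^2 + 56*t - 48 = (t - 1)*(t^3 - 5*t^2 - 8*t + 48) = (t - 4)*(t - 1)*(t^2 - t - 12) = (t - 4)^2*(t - 1)*(t + 3)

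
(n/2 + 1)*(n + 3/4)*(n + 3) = n^3/2 + 23*n^2/8 + 39*n/8 + 9/4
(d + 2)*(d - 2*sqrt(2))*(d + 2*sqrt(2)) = d^3 + 2*d^2 - 8*d - 16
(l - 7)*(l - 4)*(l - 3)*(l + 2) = l^4 - 12*l^3 + 33*l^2 + 38*l - 168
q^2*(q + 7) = q^3 + 7*q^2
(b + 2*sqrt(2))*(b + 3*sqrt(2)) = b^2 + 5*sqrt(2)*b + 12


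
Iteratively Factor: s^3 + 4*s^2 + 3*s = (s + 1)*(s^2 + 3*s) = (s + 1)*(s + 3)*(s)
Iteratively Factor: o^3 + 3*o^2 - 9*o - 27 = (o + 3)*(o^2 - 9) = (o + 3)^2*(o - 3)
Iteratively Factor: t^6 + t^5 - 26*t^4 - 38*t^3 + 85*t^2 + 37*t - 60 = (t - 5)*(t^5 + 6*t^4 + 4*t^3 - 18*t^2 - 5*t + 12) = (t - 5)*(t + 3)*(t^4 + 3*t^3 - 5*t^2 - 3*t + 4) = (t - 5)*(t + 1)*(t + 3)*(t^3 + 2*t^2 - 7*t + 4) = (t - 5)*(t + 1)*(t + 3)*(t + 4)*(t^2 - 2*t + 1) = (t - 5)*(t - 1)*(t + 1)*(t + 3)*(t + 4)*(t - 1)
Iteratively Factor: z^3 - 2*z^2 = (z - 2)*(z^2) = z*(z - 2)*(z)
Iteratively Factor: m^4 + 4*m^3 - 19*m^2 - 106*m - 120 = (m + 3)*(m^3 + m^2 - 22*m - 40) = (m + 3)*(m + 4)*(m^2 - 3*m - 10) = (m - 5)*(m + 3)*(m + 4)*(m + 2)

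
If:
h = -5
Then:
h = -5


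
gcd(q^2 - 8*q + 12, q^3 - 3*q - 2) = q - 2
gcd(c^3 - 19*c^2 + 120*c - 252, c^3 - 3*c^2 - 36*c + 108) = c - 6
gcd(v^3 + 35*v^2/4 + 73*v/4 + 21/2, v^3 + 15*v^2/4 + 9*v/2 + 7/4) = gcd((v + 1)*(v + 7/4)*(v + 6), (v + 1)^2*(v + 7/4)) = v^2 + 11*v/4 + 7/4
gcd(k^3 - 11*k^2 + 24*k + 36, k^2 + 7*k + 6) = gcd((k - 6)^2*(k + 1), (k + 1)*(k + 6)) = k + 1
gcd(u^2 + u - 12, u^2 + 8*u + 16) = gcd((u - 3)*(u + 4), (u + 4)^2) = u + 4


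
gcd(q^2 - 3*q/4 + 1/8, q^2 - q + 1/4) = q - 1/2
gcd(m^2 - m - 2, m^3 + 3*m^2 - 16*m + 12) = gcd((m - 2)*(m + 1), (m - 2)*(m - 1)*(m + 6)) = m - 2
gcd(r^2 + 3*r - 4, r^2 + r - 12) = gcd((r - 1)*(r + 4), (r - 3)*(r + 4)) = r + 4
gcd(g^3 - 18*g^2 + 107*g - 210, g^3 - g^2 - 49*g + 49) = g - 7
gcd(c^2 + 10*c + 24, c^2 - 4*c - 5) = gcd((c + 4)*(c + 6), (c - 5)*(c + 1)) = 1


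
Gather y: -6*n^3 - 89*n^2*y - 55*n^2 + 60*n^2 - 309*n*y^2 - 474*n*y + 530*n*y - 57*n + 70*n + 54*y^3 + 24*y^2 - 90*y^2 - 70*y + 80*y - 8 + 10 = -6*n^3 + 5*n^2 + 13*n + 54*y^3 + y^2*(-309*n - 66) + y*(-89*n^2 + 56*n + 10) + 2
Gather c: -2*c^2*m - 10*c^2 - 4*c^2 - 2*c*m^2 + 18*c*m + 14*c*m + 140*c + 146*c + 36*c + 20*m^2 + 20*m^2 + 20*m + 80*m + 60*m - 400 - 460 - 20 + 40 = c^2*(-2*m - 14) + c*(-2*m^2 + 32*m + 322) + 40*m^2 + 160*m - 840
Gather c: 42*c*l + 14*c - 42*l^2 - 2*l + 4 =c*(42*l + 14) - 42*l^2 - 2*l + 4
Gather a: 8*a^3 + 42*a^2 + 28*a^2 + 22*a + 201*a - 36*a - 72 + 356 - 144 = 8*a^3 + 70*a^2 + 187*a + 140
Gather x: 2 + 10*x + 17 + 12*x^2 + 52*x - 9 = 12*x^2 + 62*x + 10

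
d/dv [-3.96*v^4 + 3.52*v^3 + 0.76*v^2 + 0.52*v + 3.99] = -15.84*v^3 + 10.56*v^2 + 1.52*v + 0.52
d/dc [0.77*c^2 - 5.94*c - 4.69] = 1.54*c - 5.94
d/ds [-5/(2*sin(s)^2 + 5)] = 10*sin(2*s)/(6 - cos(2*s))^2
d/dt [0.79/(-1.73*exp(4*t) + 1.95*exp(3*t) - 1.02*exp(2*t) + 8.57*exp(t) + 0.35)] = (5.4668*exp(3*t) - 4.6215*exp(2*t) + 1.6116*exp(t) - 6.7703)*exp(t)/(-1.73*exp(4*t) + 1.95*exp(3*t) - 1.02*exp(2*t) + 8.57*exp(t) + 0.35)^2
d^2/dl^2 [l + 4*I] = 0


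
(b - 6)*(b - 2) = b^2 - 8*b + 12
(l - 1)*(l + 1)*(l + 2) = l^3 + 2*l^2 - l - 2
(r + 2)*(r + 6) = r^2 + 8*r + 12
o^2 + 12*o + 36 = (o + 6)^2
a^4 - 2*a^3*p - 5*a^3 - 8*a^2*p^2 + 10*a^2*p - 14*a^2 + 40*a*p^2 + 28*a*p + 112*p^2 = (a - 7)*(a + 2)*(a - 4*p)*(a + 2*p)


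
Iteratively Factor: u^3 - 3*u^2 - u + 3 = (u - 1)*(u^2 - 2*u - 3) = (u - 1)*(u + 1)*(u - 3)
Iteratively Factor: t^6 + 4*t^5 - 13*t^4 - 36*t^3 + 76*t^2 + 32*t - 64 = (t - 1)*(t^5 + 5*t^4 - 8*t^3 - 44*t^2 + 32*t + 64) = (t - 1)*(t + 1)*(t^4 + 4*t^3 - 12*t^2 - 32*t + 64) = (t - 2)*(t - 1)*(t + 1)*(t^3 + 6*t^2 - 32) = (t - 2)^2*(t - 1)*(t + 1)*(t^2 + 8*t + 16) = (t - 2)^2*(t - 1)*(t + 1)*(t + 4)*(t + 4)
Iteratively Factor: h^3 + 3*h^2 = (h)*(h^2 + 3*h) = h*(h + 3)*(h)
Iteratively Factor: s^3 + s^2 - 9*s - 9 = (s + 1)*(s^2 - 9) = (s + 1)*(s + 3)*(s - 3)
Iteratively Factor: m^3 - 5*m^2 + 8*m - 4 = (m - 1)*(m^2 - 4*m + 4) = (m - 2)*(m - 1)*(m - 2)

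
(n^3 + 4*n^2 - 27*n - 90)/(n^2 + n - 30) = n + 3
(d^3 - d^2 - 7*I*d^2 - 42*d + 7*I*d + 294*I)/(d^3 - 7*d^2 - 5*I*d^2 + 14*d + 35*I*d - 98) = (d + 6)/(d + 2*I)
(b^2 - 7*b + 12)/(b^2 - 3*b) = (b - 4)/b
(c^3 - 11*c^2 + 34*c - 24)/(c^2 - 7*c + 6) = c - 4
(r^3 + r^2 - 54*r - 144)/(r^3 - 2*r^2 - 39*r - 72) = (r + 6)/(r + 3)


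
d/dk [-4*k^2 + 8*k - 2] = 8 - 8*k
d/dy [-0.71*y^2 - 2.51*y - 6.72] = -1.42*y - 2.51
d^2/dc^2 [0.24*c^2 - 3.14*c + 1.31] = 0.480000000000000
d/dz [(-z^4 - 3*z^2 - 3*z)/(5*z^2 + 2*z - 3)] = (-10*z^5 - 6*z^4 + 12*z^3 + 9*z^2 + 18*z + 9)/(25*z^4 + 20*z^3 - 26*z^2 - 12*z + 9)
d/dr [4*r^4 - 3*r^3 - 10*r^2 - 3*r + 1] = 16*r^3 - 9*r^2 - 20*r - 3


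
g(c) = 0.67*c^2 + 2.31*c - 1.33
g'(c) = 1.34*c + 2.31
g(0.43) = -0.21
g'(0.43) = 2.89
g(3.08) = 12.14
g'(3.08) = 6.44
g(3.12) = 12.40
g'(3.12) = 6.49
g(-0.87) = -2.83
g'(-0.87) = 1.14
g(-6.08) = 9.39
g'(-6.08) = -5.84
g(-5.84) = 8.03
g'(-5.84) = -5.52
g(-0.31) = -1.98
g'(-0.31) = 1.89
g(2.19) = 6.94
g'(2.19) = 5.24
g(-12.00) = 67.43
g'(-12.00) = -13.77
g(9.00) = 73.73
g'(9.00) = 14.37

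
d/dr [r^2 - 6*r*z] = 2*r - 6*z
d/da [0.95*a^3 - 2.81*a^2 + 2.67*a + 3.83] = 2.85*a^2 - 5.62*a + 2.67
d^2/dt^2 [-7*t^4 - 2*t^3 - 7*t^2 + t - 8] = -84*t^2 - 12*t - 14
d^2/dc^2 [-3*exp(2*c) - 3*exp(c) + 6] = (-12*exp(c) - 3)*exp(c)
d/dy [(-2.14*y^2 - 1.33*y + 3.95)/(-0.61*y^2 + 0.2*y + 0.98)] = (-1.2393*y^2 + 0.6246*y - 2.0934)/(0.3721*y^4 - 0.244*y^3 - 1.1556*y^2 + 0.392*y + 0.9604)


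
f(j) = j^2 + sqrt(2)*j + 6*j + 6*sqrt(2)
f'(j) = 2*j + sqrt(2) + 6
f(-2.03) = -2.44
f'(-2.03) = 3.35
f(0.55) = 12.87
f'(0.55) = 8.51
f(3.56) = 47.55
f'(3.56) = 14.53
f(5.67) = 82.67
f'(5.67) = 18.75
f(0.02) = 8.63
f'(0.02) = 7.45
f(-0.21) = 6.97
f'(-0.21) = 6.99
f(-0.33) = 6.15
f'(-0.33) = 6.75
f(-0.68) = 3.91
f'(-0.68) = 6.05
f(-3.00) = -4.76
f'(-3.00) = 1.41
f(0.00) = 8.49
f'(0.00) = 7.41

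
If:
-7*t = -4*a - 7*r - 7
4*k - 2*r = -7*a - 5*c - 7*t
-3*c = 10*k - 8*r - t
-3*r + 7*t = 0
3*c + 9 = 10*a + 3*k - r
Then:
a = 5194/2971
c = 9553/11884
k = -18953/5942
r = -41573/11884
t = -17817/11884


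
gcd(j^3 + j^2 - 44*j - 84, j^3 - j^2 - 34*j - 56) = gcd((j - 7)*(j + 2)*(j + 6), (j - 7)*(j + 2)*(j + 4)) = j^2 - 5*j - 14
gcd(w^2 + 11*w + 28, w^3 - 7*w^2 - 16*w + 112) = w + 4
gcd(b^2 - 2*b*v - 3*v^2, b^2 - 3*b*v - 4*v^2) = b + v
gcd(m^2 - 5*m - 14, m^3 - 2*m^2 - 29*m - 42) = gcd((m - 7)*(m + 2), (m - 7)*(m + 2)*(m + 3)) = m^2 - 5*m - 14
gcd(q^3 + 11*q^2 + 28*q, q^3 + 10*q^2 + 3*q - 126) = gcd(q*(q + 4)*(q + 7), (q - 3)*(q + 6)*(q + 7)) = q + 7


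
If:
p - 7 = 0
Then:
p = 7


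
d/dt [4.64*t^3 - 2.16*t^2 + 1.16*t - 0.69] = 13.92*t^2 - 4.32*t + 1.16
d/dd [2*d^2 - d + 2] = 4*d - 1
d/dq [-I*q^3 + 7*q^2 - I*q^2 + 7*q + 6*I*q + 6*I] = -3*I*q^2 + 2*q*(7 - I) + 7 + 6*I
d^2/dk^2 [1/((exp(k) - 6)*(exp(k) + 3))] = (4*exp(3*k) - 9*exp(2*k) + 81*exp(k) - 54)*exp(k)/(exp(6*k) - 9*exp(5*k) - 27*exp(4*k) + 297*exp(3*k) + 486*exp(2*k) - 2916*exp(k) - 5832)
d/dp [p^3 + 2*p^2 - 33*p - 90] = 3*p^2 + 4*p - 33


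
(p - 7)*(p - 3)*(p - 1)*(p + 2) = p^4 - 9*p^3 + 9*p^2 + 41*p - 42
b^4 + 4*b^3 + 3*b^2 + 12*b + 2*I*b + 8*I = (b + 4)*(b - 2*I)*(b + I)^2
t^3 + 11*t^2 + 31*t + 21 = (t + 1)*(t + 3)*(t + 7)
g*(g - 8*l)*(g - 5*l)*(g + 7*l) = g^4 - 6*g^3*l - 51*g^2*l^2 + 280*g*l^3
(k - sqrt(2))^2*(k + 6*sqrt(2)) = k^3 + 4*sqrt(2)*k^2 - 22*k + 12*sqrt(2)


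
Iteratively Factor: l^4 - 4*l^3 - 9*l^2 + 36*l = (l - 3)*(l^3 - l^2 - 12*l) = (l - 4)*(l - 3)*(l^2 + 3*l) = (l - 4)*(l - 3)*(l + 3)*(l)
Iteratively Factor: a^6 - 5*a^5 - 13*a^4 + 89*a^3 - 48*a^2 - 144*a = (a)*(a^5 - 5*a^4 - 13*a^3 + 89*a^2 - 48*a - 144) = a*(a + 1)*(a^4 - 6*a^3 - 7*a^2 + 96*a - 144) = a*(a - 3)*(a + 1)*(a^3 - 3*a^2 - 16*a + 48) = a*(a - 3)*(a + 1)*(a + 4)*(a^2 - 7*a + 12) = a*(a - 3)^2*(a + 1)*(a + 4)*(a - 4)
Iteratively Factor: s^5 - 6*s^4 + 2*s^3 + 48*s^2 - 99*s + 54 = (s - 1)*(s^4 - 5*s^3 - 3*s^2 + 45*s - 54) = (s - 3)*(s - 1)*(s^3 - 2*s^2 - 9*s + 18) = (s - 3)*(s - 1)*(s + 3)*(s^2 - 5*s + 6) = (s - 3)^2*(s - 1)*(s + 3)*(s - 2)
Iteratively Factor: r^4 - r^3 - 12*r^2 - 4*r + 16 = (r - 4)*(r^3 + 3*r^2 - 4) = (r - 4)*(r - 1)*(r^2 + 4*r + 4) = (r - 4)*(r - 1)*(r + 2)*(r + 2)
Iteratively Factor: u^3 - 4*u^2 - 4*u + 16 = (u - 4)*(u^2 - 4) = (u - 4)*(u + 2)*(u - 2)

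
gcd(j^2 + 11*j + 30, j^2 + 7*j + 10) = j + 5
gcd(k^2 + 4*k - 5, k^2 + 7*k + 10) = k + 5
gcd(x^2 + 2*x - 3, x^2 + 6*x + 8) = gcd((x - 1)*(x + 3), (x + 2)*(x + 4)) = 1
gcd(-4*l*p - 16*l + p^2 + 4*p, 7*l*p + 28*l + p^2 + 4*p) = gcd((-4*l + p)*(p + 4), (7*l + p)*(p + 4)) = p + 4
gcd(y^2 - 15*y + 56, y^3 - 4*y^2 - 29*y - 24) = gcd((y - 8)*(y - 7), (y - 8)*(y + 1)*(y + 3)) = y - 8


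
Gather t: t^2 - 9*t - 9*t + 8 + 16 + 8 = t^2 - 18*t + 32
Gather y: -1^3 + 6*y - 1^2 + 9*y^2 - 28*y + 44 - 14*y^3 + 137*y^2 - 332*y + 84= -14*y^3 + 146*y^2 - 354*y + 126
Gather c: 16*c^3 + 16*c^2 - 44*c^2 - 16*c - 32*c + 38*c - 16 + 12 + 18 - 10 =16*c^3 - 28*c^2 - 10*c + 4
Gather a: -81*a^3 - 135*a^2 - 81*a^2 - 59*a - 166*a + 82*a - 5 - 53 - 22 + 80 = -81*a^3 - 216*a^2 - 143*a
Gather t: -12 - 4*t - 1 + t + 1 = -3*t - 12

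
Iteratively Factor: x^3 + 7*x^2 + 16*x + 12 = (x + 3)*(x^2 + 4*x + 4) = (x + 2)*(x + 3)*(x + 2)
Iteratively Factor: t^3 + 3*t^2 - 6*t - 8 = (t + 1)*(t^2 + 2*t - 8) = (t - 2)*(t + 1)*(t + 4)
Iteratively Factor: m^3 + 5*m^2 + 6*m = (m + 2)*(m^2 + 3*m) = (m + 2)*(m + 3)*(m)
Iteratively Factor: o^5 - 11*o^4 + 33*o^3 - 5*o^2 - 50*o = (o + 1)*(o^4 - 12*o^3 + 45*o^2 - 50*o) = (o - 5)*(o + 1)*(o^3 - 7*o^2 + 10*o) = (o - 5)^2*(o + 1)*(o^2 - 2*o) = (o - 5)^2*(o - 2)*(o + 1)*(o)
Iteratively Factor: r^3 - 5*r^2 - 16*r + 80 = (r - 4)*(r^2 - r - 20) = (r - 4)*(r + 4)*(r - 5)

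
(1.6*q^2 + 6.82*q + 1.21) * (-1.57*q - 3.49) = -2.512*q^3 - 16.2914*q^2 - 25.7015*q - 4.2229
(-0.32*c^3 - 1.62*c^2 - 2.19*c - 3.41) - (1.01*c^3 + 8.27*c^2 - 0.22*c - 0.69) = -1.33*c^3 - 9.89*c^2 - 1.97*c - 2.72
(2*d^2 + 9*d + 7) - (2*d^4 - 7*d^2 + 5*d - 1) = -2*d^4 + 9*d^2 + 4*d + 8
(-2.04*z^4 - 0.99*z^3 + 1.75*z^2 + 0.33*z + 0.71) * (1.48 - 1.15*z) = 2.346*z^5 - 1.8807*z^4 - 3.4777*z^3 + 2.2105*z^2 - 0.3281*z + 1.0508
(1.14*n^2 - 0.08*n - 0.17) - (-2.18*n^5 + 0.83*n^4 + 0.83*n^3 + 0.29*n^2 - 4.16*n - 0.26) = 2.18*n^5 - 0.83*n^4 - 0.83*n^3 + 0.85*n^2 + 4.08*n + 0.09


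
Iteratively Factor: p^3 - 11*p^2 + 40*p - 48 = (p - 4)*(p^2 - 7*p + 12) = (p - 4)*(p - 3)*(p - 4)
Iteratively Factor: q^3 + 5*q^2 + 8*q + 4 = (q + 2)*(q^2 + 3*q + 2) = (q + 1)*(q + 2)*(q + 2)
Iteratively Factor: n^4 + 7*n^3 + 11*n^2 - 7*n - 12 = (n + 4)*(n^3 + 3*n^2 - n - 3) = (n - 1)*(n + 4)*(n^2 + 4*n + 3) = (n - 1)*(n + 3)*(n + 4)*(n + 1)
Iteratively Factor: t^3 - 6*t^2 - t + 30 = (t + 2)*(t^2 - 8*t + 15) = (t - 3)*(t + 2)*(t - 5)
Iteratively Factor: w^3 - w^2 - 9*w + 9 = (w - 1)*(w^2 - 9) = (w - 3)*(w - 1)*(w + 3)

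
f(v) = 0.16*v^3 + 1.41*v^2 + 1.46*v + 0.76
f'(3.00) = 14.24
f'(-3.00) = -2.68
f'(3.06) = 14.58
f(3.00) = 22.15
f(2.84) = 19.94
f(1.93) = 9.98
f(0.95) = 3.56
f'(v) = 0.48*v^2 + 2.82*v + 1.46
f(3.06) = 23.01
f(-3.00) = 4.75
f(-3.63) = 6.39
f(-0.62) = 0.36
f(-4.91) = 8.64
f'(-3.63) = -2.45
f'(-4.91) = -0.81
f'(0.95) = 4.57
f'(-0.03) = 1.38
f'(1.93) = 8.69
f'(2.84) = 13.34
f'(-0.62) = -0.10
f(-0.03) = 0.72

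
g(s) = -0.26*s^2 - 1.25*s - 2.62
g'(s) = -0.52*s - 1.25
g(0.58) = -3.43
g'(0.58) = -1.55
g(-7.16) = -7.00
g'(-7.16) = 2.47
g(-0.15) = -2.44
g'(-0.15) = -1.17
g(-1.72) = -1.24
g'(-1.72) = -0.36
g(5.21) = -16.19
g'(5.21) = -3.96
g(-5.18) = -3.12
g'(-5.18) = 1.44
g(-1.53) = -1.32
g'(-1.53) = -0.45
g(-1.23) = -1.48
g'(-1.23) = -0.61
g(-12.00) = -25.06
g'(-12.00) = 4.99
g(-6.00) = -4.48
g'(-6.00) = 1.87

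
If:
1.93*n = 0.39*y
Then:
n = 0.202072538860104*y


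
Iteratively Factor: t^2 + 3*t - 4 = (t - 1)*(t + 4)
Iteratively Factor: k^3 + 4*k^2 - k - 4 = (k - 1)*(k^2 + 5*k + 4) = (k - 1)*(k + 1)*(k + 4)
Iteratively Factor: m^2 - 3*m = (m)*(m - 3)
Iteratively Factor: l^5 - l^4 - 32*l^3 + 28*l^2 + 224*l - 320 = (l - 5)*(l^4 + 4*l^3 - 12*l^2 - 32*l + 64) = (l - 5)*(l - 2)*(l^3 + 6*l^2 - 32) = (l - 5)*(l - 2)*(l + 4)*(l^2 + 2*l - 8) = (l - 5)*(l - 2)^2*(l + 4)*(l + 4)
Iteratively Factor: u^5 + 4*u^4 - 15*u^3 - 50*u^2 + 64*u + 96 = (u - 2)*(u^4 + 6*u^3 - 3*u^2 - 56*u - 48) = (u - 2)*(u + 1)*(u^3 + 5*u^2 - 8*u - 48) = (u - 3)*(u - 2)*(u + 1)*(u^2 + 8*u + 16) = (u - 3)*(u - 2)*(u + 1)*(u + 4)*(u + 4)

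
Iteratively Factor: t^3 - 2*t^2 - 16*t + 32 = (t - 2)*(t^2 - 16) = (t - 4)*(t - 2)*(t + 4)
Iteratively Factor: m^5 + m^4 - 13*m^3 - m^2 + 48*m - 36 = (m - 2)*(m^4 + 3*m^3 - 7*m^2 - 15*m + 18) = (m - 2)^2*(m^3 + 5*m^2 + 3*m - 9) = (m - 2)^2*(m + 3)*(m^2 + 2*m - 3) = (m - 2)^2*(m - 1)*(m + 3)*(m + 3)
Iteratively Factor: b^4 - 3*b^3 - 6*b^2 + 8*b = (b - 4)*(b^3 + b^2 - 2*b) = (b - 4)*(b + 2)*(b^2 - b) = (b - 4)*(b - 1)*(b + 2)*(b)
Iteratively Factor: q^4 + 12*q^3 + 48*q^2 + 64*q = (q + 4)*(q^3 + 8*q^2 + 16*q) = (q + 4)^2*(q^2 + 4*q) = q*(q + 4)^2*(q + 4)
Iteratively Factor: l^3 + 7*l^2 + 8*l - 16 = (l - 1)*(l^2 + 8*l + 16) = (l - 1)*(l + 4)*(l + 4)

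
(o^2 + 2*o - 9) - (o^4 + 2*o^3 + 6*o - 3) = -o^4 - 2*o^3 + o^2 - 4*o - 6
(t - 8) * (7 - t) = -t^2 + 15*t - 56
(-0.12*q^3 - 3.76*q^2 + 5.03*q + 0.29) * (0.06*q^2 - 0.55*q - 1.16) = -0.0072*q^5 - 0.1596*q^4 + 2.509*q^3 + 1.6125*q^2 - 5.9943*q - 0.3364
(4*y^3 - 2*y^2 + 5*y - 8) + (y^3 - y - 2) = 5*y^3 - 2*y^2 + 4*y - 10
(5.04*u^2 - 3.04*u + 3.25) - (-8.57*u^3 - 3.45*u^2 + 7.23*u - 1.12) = 8.57*u^3 + 8.49*u^2 - 10.27*u + 4.37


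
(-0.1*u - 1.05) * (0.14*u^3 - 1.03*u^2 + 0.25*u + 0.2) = -0.014*u^4 - 0.044*u^3 + 1.0565*u^2 - 0.2825*u - 0.21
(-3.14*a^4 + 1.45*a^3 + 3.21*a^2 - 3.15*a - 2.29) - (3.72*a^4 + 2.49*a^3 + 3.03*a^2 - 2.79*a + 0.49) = -6.86*a^4 - 1.04*a^3 + 0.18*a^2 - 0.36*a - 2.78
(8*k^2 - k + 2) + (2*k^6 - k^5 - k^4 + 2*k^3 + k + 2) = 2*k^6 - k^5 - k^4 + 2*k^3 + 8*k^2 + 4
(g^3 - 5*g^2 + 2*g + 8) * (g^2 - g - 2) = g^5 - 6*g^4 + 5*g^3 + 16*g^2 - 12*g - 16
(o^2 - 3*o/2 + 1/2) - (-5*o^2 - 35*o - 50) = 6*o^2 + 67*o/2 + 101/2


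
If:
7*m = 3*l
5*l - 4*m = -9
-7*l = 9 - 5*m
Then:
No Solution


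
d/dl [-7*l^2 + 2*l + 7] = 2 - 14*l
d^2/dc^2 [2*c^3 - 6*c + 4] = 12*c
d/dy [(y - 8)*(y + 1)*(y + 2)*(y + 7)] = 4*y^3 + 6*y^2 - 114*y - 170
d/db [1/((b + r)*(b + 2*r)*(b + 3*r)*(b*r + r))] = (-(b + 1)*(b + r)*(b + 2*r) - (b + 1)*(b + r)*(b + 3*r) - (b + 1)*(b + 2*r)*(b + 3*r) - (b + r)*(b + 2*r)*(b + 3*r))/(r*(b + 1)^2*(b + r)^2*(b + 2*r)^2*(b + 3*r)^2)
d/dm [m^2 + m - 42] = 2*m + 1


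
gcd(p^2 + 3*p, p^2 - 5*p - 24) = p + 3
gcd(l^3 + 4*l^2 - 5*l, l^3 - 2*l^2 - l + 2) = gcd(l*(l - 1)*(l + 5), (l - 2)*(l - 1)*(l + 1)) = l - 1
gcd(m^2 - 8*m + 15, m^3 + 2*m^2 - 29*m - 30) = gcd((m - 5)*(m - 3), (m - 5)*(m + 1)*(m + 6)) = m - 5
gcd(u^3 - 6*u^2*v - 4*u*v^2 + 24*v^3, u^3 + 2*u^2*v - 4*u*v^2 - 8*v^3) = u^2 - 4*v^2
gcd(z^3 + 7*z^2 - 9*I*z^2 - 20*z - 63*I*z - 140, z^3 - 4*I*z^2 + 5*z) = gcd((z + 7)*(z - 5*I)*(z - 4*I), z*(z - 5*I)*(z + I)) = z - 5*I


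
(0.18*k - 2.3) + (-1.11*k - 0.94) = -0.93*k - 3.24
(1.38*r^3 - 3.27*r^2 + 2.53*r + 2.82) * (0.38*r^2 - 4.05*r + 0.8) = 0.5244*r^5 - 6.8316*r^4 + 15.3089*r^3 - 11.7909*r^2 - 9.397*r + 2.256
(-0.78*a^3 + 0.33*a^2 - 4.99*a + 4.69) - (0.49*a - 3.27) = -0.78*a^3 + 0.33*a^2 - 5.48*a + 7.96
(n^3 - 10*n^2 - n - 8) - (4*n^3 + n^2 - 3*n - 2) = -3*n^3 - 11*n^2 + 2*n - 6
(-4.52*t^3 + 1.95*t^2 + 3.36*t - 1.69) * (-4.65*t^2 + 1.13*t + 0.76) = 21.018*t^5 - 14.1751*t^4 - 16.8557*t^3 + 13.1373*t^2 + 0.6439*t - 1.2844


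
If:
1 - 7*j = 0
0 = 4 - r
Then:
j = 1/7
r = 4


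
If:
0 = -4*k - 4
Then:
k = -1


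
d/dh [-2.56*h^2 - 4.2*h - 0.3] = -5.12*h - 4.2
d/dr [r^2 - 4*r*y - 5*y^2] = 2*r - 4*y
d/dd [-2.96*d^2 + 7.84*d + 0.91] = 7.84 - 5.92*d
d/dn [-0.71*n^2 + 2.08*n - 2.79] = 2.08 - 1.42*n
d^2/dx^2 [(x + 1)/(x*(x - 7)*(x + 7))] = 2*(3*x^5 + 6*x^4 + 49*x^3 - 147*x^2 + 2401)/(x^3*(x^6 - 147*x^4 + 7203*x^2 - 117649))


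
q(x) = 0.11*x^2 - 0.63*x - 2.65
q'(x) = 0.22*x - 0.63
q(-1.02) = -1.89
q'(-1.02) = -0.85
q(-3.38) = 0.74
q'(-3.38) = -1.37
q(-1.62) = -1.34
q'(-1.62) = -0.99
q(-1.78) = -1.18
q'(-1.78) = -1.02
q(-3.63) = 1.09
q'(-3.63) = -1.43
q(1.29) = -3.28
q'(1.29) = -0.35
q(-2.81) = -0.01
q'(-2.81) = -1.25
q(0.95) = -3.15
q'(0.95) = -0.42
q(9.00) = 0.59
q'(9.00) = 1.35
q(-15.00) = 31.55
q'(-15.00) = -3.93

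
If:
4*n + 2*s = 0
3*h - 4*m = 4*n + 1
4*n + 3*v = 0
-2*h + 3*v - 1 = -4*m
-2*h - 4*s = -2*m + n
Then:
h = 14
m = 35/4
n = 3/2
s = -3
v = -2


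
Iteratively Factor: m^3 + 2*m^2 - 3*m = (m)*(m^2 + 2*m - 3) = m*(m - 1)*(m + 3)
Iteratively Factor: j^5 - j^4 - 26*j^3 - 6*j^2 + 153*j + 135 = (j + 3)*(j^4 - 4*j^3 - 14*j^2 + 36*j + 45) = (j - 3)*(j + 3)*(j^3 - j^2 - 17*j - 15) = (j - 5)*(j - 3)*(j + 3)*(j^2 + 4*j + 3) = (j - 5)*(j - 3)*(j + 1)*(j + 3)*(j + 3)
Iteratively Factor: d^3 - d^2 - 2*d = (d - 2)*(d^2 + d) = d*(d - 2)*(d + 1)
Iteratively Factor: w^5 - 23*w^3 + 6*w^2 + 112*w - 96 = (w + 3)*(w^4 - 3*w^3 - 14*w^2 + 48*w - 32) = (w - 1)*(w + 3)*(w^3 - 2*w^2 - 16*w + 32) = (w - 2)*(w - 1)*(w + 3)*(w^2 - 16) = (w - 4)*(w - 2)*(w - 1)*(w + 3)*(w + 4)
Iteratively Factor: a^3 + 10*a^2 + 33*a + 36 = (a + 4)*(a^2 + 6*a + 9) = (a + 3)*(a + 4)*(a + 3)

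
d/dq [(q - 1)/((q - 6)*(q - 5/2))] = 2*(-2*q^2 + 4*q + 13)/(4*q^4 - 68*q^3 + 409*q^2 - 1020*q + 900)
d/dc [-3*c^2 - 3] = -6*c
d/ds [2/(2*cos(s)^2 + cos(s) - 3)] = 2*(4*cos(s) + 1)*sin(s)/(cos(s) + cos(2*s) - 2)^2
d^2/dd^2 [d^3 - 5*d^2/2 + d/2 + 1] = 6*d - 5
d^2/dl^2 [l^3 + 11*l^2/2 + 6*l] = 6*l + 11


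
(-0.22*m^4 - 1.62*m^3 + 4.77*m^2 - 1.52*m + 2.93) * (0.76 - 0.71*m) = 0.1562*m^5 + 0.983*m^4 - 4.6179*m^3 + 4.7044*m^2 - 3.2355*m + 2.2268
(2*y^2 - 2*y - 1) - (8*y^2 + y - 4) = -6*y^2 - 3*y + 3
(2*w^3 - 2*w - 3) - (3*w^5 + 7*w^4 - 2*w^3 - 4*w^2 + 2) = -3*w^5 - 7*w^4 + 4*w^3 + 4*w^2 - 2*w - 5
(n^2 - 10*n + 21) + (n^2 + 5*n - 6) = 2*n^2 - 5*n + 15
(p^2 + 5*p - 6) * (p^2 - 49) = p^4 + 5*p^3 - 55*p^2 - 245*p + 294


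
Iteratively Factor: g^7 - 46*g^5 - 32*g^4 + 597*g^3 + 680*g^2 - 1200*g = (g - 5)*(g^6 + 5*g^5 - 21*g^4 - 137*g^3 - 88*g^2 + 240*g) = (g - 5)*(g + 4)*(g^5 + g^4 - 25*g^3 - 37*g^2 + 60*g) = (g - 5)^2*(g + 4)*(g^4 + 6*g^3 + 5*g^2 - 12*g) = (g - 5)^2*(g - 1)*(g + 4)*(g^3 + 7*g^2 + 12*g) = g*(g - 5)^2*(g - 1)*(g + 4)*(g^2 + 7*g + 12) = g*(g - 5)^2*(g - 1)*(g + 4)^2*(g + 3)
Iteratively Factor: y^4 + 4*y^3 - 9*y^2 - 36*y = (y - 3)*(y^3 + 7*y^2 + 12*y) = (y - 3)*(y + 3)*(y^2 + 4*y) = (y - 3)*(y + 3)*(y + 4)*(y)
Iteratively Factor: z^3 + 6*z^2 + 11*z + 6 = (z + 1)*(z^2 + 5*z + 6) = (z + 1)*(z + 3)*(z + 2)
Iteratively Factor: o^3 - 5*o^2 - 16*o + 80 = (o - 4)*(o^2 - o - 20) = (o - 4)*(o + 4)*(o - 5)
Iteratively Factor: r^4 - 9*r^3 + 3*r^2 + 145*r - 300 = (r - 3)*(r^3 - 6*r^2 - 15*r + 100) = (r - 5)*(r - 3)*(r^2 - r - 20) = (r - 5)*(r - 3)*(r + 4)*(r - 5)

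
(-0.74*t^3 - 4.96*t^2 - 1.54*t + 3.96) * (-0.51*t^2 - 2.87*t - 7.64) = 0.3774*t^5 + 4.6534*t^4 + 20.6742*t^3 + 40.2946*t^2 + 0.400399999999999*t - 30.2544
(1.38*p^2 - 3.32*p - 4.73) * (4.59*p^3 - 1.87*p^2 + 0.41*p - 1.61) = 6.3342*p^5 - 17.8194*p^4 - 14.9365*p^3 + 5.2621*p^2 + 3.4059*p + 7.6153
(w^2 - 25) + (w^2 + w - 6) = 2*w^2 + w - 31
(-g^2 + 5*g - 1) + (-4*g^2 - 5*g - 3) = -5*g^2 - 4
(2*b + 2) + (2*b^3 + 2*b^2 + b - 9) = 2*b^3 + 2*b^2 + 3*b - 7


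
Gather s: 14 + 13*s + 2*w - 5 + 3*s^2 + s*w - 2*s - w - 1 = 3*s^2 + s*(w + 11) + w + 8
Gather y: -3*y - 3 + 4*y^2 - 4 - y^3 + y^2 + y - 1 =-y^3 + 5*y^2 - 2*y - 8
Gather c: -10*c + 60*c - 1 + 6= 50*c + 5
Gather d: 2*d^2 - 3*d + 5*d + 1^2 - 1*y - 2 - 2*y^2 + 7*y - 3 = 2*d^2 + 2*d - 2*y^2 + 6*y - 4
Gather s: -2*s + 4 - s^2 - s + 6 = -s^2 - 3*s + 10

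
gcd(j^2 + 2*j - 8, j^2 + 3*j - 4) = j + 4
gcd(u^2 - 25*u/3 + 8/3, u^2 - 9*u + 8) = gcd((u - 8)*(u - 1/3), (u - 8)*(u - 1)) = u - 8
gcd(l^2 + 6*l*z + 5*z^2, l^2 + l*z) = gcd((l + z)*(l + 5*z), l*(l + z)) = l + z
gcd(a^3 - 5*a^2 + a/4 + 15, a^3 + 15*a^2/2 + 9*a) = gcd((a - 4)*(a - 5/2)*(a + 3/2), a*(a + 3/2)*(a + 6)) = a + 3/2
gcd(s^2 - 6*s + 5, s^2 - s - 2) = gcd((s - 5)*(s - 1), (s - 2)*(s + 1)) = 1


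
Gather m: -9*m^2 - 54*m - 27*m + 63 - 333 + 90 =-9*m^2 - 81*m - 180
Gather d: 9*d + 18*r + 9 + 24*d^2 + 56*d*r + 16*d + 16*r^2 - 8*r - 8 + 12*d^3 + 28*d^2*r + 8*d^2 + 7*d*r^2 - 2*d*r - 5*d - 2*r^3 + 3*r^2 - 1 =12*d^3 + d^2*(28*r + 32) + d*(7*r^2 + 54*r + 20) - 2*r^3 + 19*r^2 + 10*r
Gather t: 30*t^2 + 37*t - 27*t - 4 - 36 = 30*t^2 + 10*t - 40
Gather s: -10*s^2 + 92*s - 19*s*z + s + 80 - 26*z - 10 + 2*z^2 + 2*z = -10*s^2 + s*(93 - 19*z) + 2*z^2 - 24*z + 70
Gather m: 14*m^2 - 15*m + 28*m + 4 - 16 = 14*m^2 + 13*m - 12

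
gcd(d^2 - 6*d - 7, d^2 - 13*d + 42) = d - 7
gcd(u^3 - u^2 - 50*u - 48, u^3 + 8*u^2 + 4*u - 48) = u + 6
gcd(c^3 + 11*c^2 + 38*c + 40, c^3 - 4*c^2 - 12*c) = c + 2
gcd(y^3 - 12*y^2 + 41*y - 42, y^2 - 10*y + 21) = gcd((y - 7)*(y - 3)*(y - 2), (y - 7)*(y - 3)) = y^2 - 10*y + 21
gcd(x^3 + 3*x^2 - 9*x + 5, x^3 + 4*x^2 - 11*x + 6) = x^2 - 2*x + 1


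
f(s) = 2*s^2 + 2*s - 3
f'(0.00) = 2.00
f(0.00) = -3.00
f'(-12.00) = -46.00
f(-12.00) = 261.00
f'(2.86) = 13.44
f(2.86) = 19.08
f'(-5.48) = -19.92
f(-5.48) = 46.10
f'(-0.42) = 0.32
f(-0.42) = -3.49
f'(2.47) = 11.88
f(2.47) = 14.14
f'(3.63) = 16.52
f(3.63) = 30.61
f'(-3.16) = -10.64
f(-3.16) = 10.65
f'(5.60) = 24.40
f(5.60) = 70.92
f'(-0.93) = -1.72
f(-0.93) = -3.13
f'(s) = 4*s + 2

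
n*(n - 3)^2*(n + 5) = n^4 - n^3 - 21*n^2 + 45*n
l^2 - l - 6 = (l - 3)*(l + 2)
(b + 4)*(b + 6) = b^2 + 10*b + 24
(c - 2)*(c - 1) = c^2 - 3*c + 2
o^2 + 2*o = o*(o + 2)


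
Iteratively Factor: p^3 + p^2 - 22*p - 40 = (p + 2)*(p^2 - p - 20) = (p - 5)*(p + 2)*(p + 4)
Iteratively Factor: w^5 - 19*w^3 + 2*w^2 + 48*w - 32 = (w + 2)*(w^4 - 2*w^3 - 15*w^2 + 32*w - 16) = (w - 1)*(w + 2)*(w^3 - w^2 - 16*w + 16) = (w - 4)*(w - 1)*(w + 2)*(w^2 + 3*w - 4) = (w - 4)*(w - 1)*(w + 2)*(w + 4)*(w - 1)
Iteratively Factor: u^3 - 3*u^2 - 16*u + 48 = (u - 4)*(u^2 + u - 12) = (u - 4)*(u - 3)*(u + 4)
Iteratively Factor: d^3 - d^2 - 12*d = (d - 4)*(d^2 + 3*d) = d*(d - 4)*(d + 3)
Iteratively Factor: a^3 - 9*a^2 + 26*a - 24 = (a - 4)*(a^2 - 5*a + 6) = (a - 4)*(a - 3)*(a - 2)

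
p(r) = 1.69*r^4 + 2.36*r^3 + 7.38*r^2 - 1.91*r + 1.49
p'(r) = 6.76*r^3 + 7.08*r^2 + 14.76*r - 1.91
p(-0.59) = 4.91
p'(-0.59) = -9.54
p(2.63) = 171.30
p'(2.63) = 208.85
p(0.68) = 4.71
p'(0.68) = 13.53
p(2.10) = 84.75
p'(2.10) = 122.91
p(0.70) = 4.98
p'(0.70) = 14.21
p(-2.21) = 56.60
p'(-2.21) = -72.92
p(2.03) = 76.47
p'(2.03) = 113.78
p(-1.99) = 42.42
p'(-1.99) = -56.52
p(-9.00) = 9984.11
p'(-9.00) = -4489.31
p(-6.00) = 1959.11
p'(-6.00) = -1295.75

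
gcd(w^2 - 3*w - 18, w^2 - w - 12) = w + 3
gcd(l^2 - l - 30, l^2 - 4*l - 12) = l - 6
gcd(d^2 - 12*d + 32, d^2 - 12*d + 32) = d^2 - 12*d + 32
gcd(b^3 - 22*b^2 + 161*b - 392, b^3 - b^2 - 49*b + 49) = b - 7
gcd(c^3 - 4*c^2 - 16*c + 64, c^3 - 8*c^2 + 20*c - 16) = c - 4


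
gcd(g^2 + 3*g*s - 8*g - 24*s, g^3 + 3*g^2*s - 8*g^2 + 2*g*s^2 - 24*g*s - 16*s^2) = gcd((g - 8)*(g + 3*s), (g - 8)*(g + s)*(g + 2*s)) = g - 8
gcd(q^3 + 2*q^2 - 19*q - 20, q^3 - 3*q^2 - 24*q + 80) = q^2 + q - 20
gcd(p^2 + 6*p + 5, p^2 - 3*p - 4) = p + 1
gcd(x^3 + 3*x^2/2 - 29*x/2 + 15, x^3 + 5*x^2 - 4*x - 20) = x^2 + 3*x - 10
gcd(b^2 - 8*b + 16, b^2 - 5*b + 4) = b - 4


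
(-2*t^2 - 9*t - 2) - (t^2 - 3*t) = -3*t^2 - 6*t - 2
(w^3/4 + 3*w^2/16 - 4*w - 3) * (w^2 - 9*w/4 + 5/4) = w^5/4 - 3*w^4/8 - 263*w^3/64 + 399*w^2/64 + 7*w/4 - 15/4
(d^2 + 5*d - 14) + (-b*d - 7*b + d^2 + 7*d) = -b*d - 7*b + 2*d^2 + 12*d - 14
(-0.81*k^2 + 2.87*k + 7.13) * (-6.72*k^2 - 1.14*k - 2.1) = 5.4432*k^4 - 18.363*k^3 - 49.4844*k^2 - 14.1552*k - 14.973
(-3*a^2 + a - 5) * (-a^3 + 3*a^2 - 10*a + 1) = 3*a^5 - 10*a^4 + 38*a^3 - 28*a^2 + 51*a - 5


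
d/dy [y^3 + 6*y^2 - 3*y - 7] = 3*y^2 + 12*y - 3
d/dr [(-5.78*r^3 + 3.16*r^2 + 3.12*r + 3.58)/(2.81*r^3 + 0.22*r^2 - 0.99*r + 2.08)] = (-10.1512*r^4 - 6.09*r^3 - 70.0614*r^2 + 11.5704*r + 10.0338)/(7.8961*r^6 + 1.2364*r^5 - 5.5154*r^4 + 11.254*r^3 + 1.8953*r^2 - 4.1184*r + 4.3264)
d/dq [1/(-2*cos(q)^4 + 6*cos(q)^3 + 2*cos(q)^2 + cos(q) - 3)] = 2*(11*sin(q) + 9*sin(3*q) - 2*sin(4*q))/((1 - cos(2*q))^2 - 11*cos(q) + 2*cos(2*q) - 3*cos(3*q) + 4)^2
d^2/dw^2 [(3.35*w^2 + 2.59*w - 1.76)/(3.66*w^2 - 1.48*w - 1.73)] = (-5.6843418860808e-14*w^4 + 105.681768*w^3 - 14.188356*w^2 + 155.59758*w - 23.208586)/(49.027896*w^6 - 59.476464*w^5 - 45.472572*w^4 + 52.984592*w^3 + 21.493866*w^2 - 13.288476*w - 5.177717)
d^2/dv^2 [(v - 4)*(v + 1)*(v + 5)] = 6*v + 4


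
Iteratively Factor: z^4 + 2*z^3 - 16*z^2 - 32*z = (z + 4)*(z^3 - 2*z^2 - 8*z) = (z + 2)*(z + 4)*(z^2 - 4*z) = (z - 4)*(z + 2)*(z + 4)*(z)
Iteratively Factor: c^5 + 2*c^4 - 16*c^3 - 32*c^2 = (c + 4)*(c^4 - 2*c^3 - 8*c^2) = c*(c + 4)*(c^3 - 2*c^2 - 8*c) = c*(c + 2)*(c + 4)*(c^2 - 4*c) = c^2*(c + 2)*(c + 4)*(c - 4)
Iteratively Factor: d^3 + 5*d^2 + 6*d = (d + 2)*(d^2 + 3*d) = (d + 2)*(d + 3)*(d)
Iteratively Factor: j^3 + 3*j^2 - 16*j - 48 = (j + 4)*(j^2 - j - 12) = (j + 3)*(j + 4)*(j - 4)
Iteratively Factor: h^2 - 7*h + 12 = (h - 4)*(h - 3)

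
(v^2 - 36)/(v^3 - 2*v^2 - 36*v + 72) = 1/(v - 2)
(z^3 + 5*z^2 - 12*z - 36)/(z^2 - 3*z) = z + 8 + 12/z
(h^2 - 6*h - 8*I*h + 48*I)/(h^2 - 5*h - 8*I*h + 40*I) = (h - 6)/(h - 5)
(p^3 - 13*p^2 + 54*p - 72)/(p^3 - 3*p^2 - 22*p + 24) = (p^2 - 7*p + 12)/(p^2 + 3*p - 4)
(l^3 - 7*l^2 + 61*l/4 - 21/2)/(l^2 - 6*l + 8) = (l^2 - 5*l + 21/4)/(l - 4)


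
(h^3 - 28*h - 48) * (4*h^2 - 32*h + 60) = 4*h^5 - 32*h^4 - 52*h^3 + 704*h^2 - 144*h - 2880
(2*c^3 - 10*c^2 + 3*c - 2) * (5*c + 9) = 10*c^4 - 32*c^3 - 75*c^2 + 17*c - 18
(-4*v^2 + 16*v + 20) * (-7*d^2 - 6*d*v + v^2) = 28*d^2*v^2 - 112*d^2*v - 140*d^2 + 24*d*v^3 - 96*d*v^2 - 120*d*v - 4*v^4 + 16*v^3 + 20*v^2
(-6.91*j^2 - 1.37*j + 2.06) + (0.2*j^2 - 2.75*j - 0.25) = -6.71*j^2 - 4.12*j + 1.81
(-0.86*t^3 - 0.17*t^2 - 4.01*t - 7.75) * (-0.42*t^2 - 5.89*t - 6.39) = 0.3612*t^5 + 5.1368*t^4 + 8.1809*t^3 + 27.9602*t^2 + 71.2714*t + 49.5225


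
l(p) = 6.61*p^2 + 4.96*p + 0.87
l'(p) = 13.22*p + 4.96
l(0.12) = 1.56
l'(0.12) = 6.55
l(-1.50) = 8.30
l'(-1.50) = -14.87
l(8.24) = 490.54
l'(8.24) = 113.89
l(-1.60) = 9.86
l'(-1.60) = -16.19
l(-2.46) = 28.67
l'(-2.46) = -27.56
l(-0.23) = 0.08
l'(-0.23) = 1.92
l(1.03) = 12.99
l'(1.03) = 18.58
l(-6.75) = 268.56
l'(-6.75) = -84.28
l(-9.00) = 491.64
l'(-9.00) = -114.02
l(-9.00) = 491.64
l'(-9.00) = -114.02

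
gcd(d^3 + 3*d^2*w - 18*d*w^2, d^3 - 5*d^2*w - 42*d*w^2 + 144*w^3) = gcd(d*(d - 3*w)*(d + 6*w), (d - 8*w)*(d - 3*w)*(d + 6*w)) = -d^2 - 3*d*w + 18*w^2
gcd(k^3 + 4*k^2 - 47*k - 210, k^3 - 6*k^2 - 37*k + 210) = k^2 - k - 42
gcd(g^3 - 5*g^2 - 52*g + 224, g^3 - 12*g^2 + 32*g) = g^2 - 12*g + 32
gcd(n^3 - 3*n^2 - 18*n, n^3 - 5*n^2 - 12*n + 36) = n^2 - 3*n - 18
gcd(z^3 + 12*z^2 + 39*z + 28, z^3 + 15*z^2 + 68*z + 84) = z + 7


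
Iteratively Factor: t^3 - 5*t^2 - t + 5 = (t - 5)*(t^2 - 1) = (t - 5)*(t - 1)*(t + 1)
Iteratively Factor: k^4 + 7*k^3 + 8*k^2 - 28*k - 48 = (k + 3)*(k^3 + 4*k^2 - 4*k - 16) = (k - 2)*(k + 3)*(k^2 + 6*k + 8) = (k - 2)*(k + 3)*(k + 4)*(k + 2)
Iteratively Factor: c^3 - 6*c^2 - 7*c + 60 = (c - 4)*(c^2 - 2*c - 15) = (c - 5)*(c - 4)*(c + 3)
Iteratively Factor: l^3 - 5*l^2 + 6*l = (l - 2)*(l^2 - 3*l) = l*(l - 2)*(l - 3)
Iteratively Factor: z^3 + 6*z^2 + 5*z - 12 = (z - 1)*(z^2 + 7*z + 12) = (z - 1)*(z + 4)*(z + 3)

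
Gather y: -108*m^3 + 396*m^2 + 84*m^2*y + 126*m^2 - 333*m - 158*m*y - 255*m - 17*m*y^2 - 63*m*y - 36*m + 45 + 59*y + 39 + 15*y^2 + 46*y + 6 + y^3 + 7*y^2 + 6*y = -108*m^3 + 522*m^2 - 624*m + y^3 + y^2*(22 - 17*m) + y*(84*m^2 - 221*m + 111) + 90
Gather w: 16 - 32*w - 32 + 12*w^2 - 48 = 12*w^2 - 32*w - 64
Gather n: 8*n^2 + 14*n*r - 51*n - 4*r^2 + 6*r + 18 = 8*n^2 + n*(14*r - 51) - 4*r^2 + 6*r + 18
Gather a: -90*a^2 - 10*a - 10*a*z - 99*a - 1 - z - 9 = -90*a^2 + a*(-10*z - 109) - z - 10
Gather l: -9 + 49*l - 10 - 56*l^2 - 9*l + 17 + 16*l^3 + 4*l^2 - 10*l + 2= 16*l^3 - 52*l^2 + 30*l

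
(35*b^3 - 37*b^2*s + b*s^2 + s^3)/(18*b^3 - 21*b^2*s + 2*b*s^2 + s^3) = (-35*b^2 + 2*b*s + s^2)/(-18*b^2 + 3*b*s + s^2)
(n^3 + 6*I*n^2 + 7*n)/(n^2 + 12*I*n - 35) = n*(n - I)/(n + 5*I)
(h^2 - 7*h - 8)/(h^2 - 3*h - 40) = (h + 1)/(h + 5)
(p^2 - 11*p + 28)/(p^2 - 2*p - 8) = (p - 7)/(p + 2)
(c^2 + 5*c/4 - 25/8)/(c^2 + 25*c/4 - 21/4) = (8*c^2 + 10*c - 25)/(2*(4*c^2 + 25*c - 21))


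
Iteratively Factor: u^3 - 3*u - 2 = (u - 2)*(u^2 + 2*u + 1) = (u - 2)*(u + 1)*(u + 1)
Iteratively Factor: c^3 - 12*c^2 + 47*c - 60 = (c - 4)*(c^2 - 8*c + 15) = (c - 5)*(c - 4)*(c - 3)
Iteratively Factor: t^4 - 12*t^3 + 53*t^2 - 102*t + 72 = (t - 3)*(t^3 - 9*t^2 + 26*t - 24) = (t - 3)*(t - 2)*(t^2 - 7*t + 12) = (t - 4)*(t - 3)*(t - 2)*(t - 3)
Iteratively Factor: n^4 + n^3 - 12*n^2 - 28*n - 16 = (n + 1)*(n^3 - 12*n - 16) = (n + 1)*(n + 2)*(n^2 - 2*n - 8) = (n + 1)*(n + 2)^2*(n - 4)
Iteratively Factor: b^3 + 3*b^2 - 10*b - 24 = (b - 3)*(b^2 + 6*b + 8) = (b - 3)*(b + 2)*(b + 4)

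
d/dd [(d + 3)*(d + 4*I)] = 2*d + 3 + 4*I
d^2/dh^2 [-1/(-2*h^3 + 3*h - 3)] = 6*(-2*h*(2*h^3 - 3*h + 3) + 3*(2*h^2 - 1)^2)/(2*h^3 - 3*h + 3)^3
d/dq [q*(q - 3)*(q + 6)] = 3*q^2 + 6*q - 18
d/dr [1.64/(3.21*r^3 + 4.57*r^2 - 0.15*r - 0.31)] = (-15.7932*r^2 - 14.9896*r + 0.246)/(3.21*r^3 + 4.57*r^2 - 0.15*r - 0.31)^2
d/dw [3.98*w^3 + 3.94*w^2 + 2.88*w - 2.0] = 11.94*w^2 + 7.88*w + 2.88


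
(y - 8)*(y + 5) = y^2 - 3*y - 40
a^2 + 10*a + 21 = (a + 3)*(a + 7)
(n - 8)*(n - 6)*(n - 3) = n^3 - 17*n^2 + 90*n - 144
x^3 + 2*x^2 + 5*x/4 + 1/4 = (x + 1/2)^2*(x + 1)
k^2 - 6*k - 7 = (k - 7)*(k + 1)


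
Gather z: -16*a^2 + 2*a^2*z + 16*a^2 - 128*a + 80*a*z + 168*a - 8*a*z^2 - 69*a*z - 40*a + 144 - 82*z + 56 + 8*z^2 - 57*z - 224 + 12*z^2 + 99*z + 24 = z^2*(20 - 8*a) + z*(2*a^2 + 11*a - 40)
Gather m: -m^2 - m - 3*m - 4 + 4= -m^2 - 4*m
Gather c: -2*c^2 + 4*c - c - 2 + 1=-2*c^2 + 3*c - 1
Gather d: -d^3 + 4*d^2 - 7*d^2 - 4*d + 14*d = -d^3 - 3*d^2 + 10*d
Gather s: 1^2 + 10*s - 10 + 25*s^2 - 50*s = 25*s^2 - 40*s - 9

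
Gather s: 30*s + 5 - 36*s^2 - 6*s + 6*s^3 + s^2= 6*s^3 - 35*s^2 + 24*s + 5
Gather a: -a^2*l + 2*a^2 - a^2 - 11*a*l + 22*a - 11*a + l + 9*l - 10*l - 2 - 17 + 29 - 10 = a^2*(1 - l) + a*(11 - 11*l)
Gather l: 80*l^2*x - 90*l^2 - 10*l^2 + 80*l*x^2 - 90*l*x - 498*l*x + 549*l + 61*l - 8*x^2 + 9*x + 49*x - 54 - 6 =l^2*(80*x - 100) + l*(80*x^2 - 588*x + 610) - 8*x^2 + 58*x - 60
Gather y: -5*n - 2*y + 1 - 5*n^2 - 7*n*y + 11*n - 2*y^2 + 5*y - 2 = -5*n^2 + 6*n - 2*y^2 + y*(3 - 7*n) - 1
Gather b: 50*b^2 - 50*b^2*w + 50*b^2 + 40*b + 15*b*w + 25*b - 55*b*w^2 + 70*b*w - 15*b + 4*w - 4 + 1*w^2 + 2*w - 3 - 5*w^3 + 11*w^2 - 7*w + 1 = b^2*(100 - 50*w) + b*(-55*w^2 + 85*w + 50) - 5*w^3 + 12*w^2 - w - 6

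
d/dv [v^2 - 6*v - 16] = 2*v - 6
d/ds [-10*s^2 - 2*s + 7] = -20*s - 2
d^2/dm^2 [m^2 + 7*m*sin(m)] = -7*m*sin(m) + 14*cos(m) + 2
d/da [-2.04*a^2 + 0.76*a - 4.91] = 0.76 - 4.08*a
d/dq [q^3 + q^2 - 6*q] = 3*q^2 + 2*q - 6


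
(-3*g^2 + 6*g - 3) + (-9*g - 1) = -3*g^2 - 3*g - 4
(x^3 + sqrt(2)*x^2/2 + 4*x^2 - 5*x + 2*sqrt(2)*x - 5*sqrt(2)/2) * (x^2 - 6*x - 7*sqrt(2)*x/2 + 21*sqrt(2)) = x^5 - 3*sqrt(2)*x^4 - 2*x^4 - 65*x^3/2 + 6*sqrt(2)*x^3 + 37*x^2 + 87*sqrt(2)*x^2 - 90*sqrt(2)*x + 203*x/2 - 105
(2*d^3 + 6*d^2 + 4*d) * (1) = 2*d^3 + 6*d^2 + 4*d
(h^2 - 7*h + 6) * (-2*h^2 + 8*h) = -2*h^4 + 22*h^3 - 68*h^2 + 48*h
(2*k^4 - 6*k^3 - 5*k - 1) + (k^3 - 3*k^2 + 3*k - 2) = 2*k^4 - 5*k^3 - 3*k^2 - 2*k - 3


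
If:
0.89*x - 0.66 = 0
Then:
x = 0.74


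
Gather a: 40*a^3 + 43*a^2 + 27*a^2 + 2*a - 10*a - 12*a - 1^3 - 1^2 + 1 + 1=40*a^3 + 70*a^2 - 20*a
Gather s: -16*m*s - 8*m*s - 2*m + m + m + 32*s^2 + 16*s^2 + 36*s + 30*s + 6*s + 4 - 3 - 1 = 48*s^2 + s*(72 - 24*m)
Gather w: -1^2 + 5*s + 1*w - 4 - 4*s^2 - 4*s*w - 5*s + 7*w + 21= -4*s^2 + w*(8 - 4*s) + 16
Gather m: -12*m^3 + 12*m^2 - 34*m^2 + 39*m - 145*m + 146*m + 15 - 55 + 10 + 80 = -12*m^3 - 22*m^2 + 40*m + 50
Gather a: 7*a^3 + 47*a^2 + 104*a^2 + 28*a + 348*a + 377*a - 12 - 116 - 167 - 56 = 7*a^3 + 151*a^2 + 753*a - 351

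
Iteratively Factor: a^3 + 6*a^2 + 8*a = (a)*(a^2 + 6*a + 8) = a*(a + 4)*(a + 2)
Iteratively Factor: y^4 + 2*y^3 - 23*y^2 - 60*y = (y - 5)*(y^3 + 7*y^2 + 12*y) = (y - 5)*(y + 3)*(y^2 + 4*y) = y*(y - 5)*(y + 3)*(y + 4)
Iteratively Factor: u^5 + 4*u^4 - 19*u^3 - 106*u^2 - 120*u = (u)*(u^4 + 4*u^3 - 19*u^2 - 106*u - 120) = u*(u - 5)*(u^3 + 9*u^2 + 26*u + 24) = u*(u - 5)*(u + 2)*(u^2 + 7*u + 12) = u*(u - 5)*(u + 2)*(u + 4)*(u + 3)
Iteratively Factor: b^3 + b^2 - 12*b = (b + 4)*(b^2 - 3*b) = b*(b + 4)*(b - 3)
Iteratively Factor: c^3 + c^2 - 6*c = (c - 2)*(c^2 + 3*c) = (c - 2)*(c + 3)*(c)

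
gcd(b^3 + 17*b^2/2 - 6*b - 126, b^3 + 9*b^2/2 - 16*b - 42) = b^2 + 5*b/2 - 21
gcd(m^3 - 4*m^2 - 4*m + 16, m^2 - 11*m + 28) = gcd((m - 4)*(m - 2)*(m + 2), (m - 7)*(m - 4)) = m - 4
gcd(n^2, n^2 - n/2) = n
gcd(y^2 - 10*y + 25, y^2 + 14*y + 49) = 1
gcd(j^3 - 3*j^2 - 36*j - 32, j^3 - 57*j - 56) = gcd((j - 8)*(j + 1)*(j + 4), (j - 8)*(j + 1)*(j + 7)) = j^2 - 7*j - 8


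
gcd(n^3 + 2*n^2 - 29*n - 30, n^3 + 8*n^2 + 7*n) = n + 1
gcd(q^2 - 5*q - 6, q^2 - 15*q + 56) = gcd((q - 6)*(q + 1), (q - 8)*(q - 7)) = 1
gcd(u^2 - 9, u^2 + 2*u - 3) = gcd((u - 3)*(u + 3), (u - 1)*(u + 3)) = u + 3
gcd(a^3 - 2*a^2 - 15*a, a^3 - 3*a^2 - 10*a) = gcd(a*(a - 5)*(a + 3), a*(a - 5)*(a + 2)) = a^2 - 5*a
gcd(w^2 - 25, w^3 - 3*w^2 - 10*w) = w - 5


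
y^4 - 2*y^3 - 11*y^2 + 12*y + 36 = (y - 3)^2*(y + 2)^2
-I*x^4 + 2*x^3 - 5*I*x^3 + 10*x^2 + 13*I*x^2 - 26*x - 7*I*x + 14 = (x - 1)*(x + 7)*(x + 2*I)*(-I*x + I)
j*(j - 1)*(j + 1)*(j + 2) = j^4 + 2*j^3 - j^2 - 2*j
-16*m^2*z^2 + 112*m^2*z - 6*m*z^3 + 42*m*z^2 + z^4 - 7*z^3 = z*(-8*m + z)*(2*m + z)*(z - 7)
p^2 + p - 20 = (p - 4)*(p + 5)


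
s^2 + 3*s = s*(s + 3)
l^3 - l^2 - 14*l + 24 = (l - 3)*(l - 2)*(l + 4)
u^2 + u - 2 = (u - 1)*(u + 2)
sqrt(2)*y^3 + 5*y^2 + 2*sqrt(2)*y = y*(y + 2*sqrt(2))*(sqrt(2)*y + 1)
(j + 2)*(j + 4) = j^2 + 6*j + 8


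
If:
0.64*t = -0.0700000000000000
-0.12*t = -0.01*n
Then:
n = -1.31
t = -0.11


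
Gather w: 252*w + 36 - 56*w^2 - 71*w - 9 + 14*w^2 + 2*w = -42*w^2 + 183*w + 27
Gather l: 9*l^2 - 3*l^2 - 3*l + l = 6*l^2 - 2*l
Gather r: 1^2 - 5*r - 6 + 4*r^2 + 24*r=4*r^2 + 19*r - 5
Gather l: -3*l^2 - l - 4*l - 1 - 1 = -3*l^2 - 5*l - 2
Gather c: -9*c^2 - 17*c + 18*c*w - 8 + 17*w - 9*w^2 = -9*c^2 + c*(18*w - 17) - 9*w^2 + 17*w - 8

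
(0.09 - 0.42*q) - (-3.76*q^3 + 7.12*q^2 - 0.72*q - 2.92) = 3.76*q^3 - 7.12*q^2 + 0.3*q + 3.01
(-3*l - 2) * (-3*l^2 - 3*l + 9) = 9*l^3 + 15*l^2 - 21*l - 18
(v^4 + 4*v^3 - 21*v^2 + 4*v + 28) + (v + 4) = v^4 + 4*v^3 - 21*v^2 + 5*v + 32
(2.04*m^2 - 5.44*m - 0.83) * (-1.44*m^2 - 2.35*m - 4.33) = -2.9376*m^4 + 3.0396*m^3 + 5.146*m^2 + 25.5057*m + 3.5939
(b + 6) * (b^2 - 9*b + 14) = b^3 - 3*b^2 - 40*b + 84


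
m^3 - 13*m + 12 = (m - 3)*(m - 1)*(m + 4)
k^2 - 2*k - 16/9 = (k - 8/3)*(k + 2/3)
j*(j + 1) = j^2 + j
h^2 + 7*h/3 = h*(h + 7/3)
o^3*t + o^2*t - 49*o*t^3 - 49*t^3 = (o - 7*t)*(o + 7*t)*(o*t + t)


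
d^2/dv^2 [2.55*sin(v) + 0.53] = -2.55*sin(v)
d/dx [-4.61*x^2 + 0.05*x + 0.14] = 0.05 - 9.22*x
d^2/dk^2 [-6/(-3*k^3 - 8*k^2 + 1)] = 12*(k^2*(9*k + 16)^2 - (9*k + 8)*(3*k^3 + 8*k^2 - 1))/(3*k^3 + 8*k^2 - 1)^3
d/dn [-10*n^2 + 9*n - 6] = 9 - 20*n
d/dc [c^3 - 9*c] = 3*c^2 - 9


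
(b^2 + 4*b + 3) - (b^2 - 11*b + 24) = 15*b - 21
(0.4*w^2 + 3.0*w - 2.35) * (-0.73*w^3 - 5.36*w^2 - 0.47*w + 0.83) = -0.292*w^5 - 4.334*w^4 - 14.5525*w^3 + 11.518*w^2 + 3.5945*w - 1.9505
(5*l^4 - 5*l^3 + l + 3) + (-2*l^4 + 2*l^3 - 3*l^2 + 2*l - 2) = 3*l^4 - 3*l^3 - 3*l^2 + 3*l + 1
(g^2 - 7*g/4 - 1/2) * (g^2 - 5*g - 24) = g^4 - 27*g^3/4 - 63*g^2/4 + 89*g/2 + 12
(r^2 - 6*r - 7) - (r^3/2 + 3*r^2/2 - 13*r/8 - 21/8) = -r^3/2 - r^2/2 - 35*r/8 - 35/8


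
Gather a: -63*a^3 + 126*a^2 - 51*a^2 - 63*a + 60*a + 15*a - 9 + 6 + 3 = -63*a^3 + 75*a^2 + 12*a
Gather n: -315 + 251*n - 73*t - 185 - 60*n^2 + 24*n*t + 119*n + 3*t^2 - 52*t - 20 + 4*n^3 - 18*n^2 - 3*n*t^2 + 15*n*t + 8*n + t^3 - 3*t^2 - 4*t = 4*n^3 - 78*n^2 + n*(-3*t^2 + 39*t + 378) + t^3 - 129*t - 520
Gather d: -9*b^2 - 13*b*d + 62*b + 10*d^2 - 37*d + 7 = -9*b^2 + 62*b + 10*d^2 + d*(-13*b - 37) + 7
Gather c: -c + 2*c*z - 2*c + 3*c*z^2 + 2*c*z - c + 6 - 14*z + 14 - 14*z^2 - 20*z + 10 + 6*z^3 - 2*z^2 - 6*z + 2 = c*(3*z^2 + 4*z - 4) + 6*z^3 - 16*z^2 - 40*z + 32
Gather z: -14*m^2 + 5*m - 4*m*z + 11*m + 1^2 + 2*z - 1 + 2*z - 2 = -14*m^2 + 16*m + z*(4 - 4*m) - 2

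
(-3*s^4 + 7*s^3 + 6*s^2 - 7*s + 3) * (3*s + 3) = -9*s^5 + 12*s^4 + 39*s^3 - 3*s^2 - 12*s + 9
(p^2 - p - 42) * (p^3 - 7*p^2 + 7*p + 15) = p^5 - 8*p^4 - 28*p^3 + 302*p^2 - 309*p - 630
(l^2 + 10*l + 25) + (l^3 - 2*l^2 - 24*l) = l^3 - l^2 - 14*l + 25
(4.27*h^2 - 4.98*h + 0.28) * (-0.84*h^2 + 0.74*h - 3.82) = -3.5868*h^4 + 7.343*h^3 - 20.2318*h^2 + 19.2308*h - 1.0696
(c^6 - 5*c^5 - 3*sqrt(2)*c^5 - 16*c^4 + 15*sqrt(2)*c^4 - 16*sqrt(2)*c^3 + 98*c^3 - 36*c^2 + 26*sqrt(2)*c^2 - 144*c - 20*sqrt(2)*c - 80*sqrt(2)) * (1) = c^6 - 5*c^5 - 3*sqrt(2)*c^5 - 16*c^4 + 15*sqrt(2)*c^4 - 16*sqrt(2)*c^3 + 98*c^3 - 36*c^2 + 26*sqrt(2)*c^2 - 144*c - 20*sqrt(2)*c - 80*sqrt(2)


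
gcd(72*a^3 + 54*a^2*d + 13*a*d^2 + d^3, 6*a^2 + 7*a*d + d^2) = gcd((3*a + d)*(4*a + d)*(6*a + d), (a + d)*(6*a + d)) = 6*a + d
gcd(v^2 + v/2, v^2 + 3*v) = v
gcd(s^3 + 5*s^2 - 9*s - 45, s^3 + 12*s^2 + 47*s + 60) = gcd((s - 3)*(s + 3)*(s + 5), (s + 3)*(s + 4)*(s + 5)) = s^2 + 8*s + 15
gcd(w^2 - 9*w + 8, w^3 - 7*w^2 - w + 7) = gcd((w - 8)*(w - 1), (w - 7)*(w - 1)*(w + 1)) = w - 1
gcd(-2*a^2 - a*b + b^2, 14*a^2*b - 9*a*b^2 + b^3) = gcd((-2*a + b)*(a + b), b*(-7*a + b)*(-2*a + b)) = 2*a - b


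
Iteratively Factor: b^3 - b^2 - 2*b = (b)*(b^2 - b - 2) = b*(b - 2)*(b + 1)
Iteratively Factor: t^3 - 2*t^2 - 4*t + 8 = (t - 2)*(t^2 - 4) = (t - 2)^2*(t + 2)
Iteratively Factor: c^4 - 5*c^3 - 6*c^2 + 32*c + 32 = (c - 4)*(c^3 - c^2 - 10*c - 8) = (c - 4)^2*(c^2 + 3*c + 2) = (c - 4)^2*(c + 1)*(c + 2)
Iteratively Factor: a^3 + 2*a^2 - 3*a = (a)*(a^2 + 2*a - 3) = a*(a - 1)*(a + 3)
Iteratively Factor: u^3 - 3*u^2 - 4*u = (u - 4)*(u^2 + u) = u*(u - 4)*(u + 1)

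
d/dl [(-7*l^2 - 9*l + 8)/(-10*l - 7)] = (70*l^2 + 98*l + 143)/(100*l^2 + 140*l + 49)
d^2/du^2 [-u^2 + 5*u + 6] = -2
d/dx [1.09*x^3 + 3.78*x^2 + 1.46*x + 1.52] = 3.27*x^2 + 7.56*x + 1.46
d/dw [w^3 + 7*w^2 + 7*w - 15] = 3*w^2 + 14*w + 7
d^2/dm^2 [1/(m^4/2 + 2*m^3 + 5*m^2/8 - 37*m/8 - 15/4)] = 16*(-(24*m^2 + 48*m + 5)*(4*m^4 + 16*m^3 + 5*m^2 - 37*m - 30) + (16*m^3 + 48*m^2 + 10*m - 37)^2)/(4*m^4 + 16*m^3 + 5*m^2 - 37*m - 30)^3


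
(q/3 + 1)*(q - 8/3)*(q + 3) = q^3/3 + 10*q^2/9 - 7*q/3 - 8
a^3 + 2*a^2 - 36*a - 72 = (a - 6)*(a + 2)*(a + 6)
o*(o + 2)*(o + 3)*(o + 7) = o^4 + 12*o^3 + 41*o^2 + 42*o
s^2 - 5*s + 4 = (s - 4)*(s - 1)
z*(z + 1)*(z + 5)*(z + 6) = z^4 + 12*z^3 + 41*z^2 + 30*z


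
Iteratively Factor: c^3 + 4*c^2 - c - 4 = (c + 1)*(c^2 + 3*c - 4) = (c + 1)*(c + 4)*(c - 1)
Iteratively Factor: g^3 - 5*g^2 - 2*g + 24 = (g - 3)*(g^2 - 2*g - 8) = (g - 3)*(g + 2)*(g - 4)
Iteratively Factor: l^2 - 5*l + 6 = (l - 2)*(l - 3)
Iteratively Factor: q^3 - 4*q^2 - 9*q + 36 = (q - 3)*(q^2 - q - 12) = (q - 3)*(q + 3)*(q - 4)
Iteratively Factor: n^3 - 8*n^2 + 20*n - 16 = (n - 2)*(n^2 - 6*n + 8) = (n - 4)*(n - 2)*(n - 2)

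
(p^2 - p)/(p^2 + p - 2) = p/(p + 2)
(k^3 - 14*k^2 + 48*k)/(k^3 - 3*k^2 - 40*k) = (k - 6)/(k + 5)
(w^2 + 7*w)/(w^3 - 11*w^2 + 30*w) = (w + 7)/(w^2 - 11*w + 30)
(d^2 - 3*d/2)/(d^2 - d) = (d - 3/2)/(d - 1)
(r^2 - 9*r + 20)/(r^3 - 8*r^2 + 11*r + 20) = 1/(r + 1)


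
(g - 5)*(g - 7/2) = g^2 - 17*g/2 + 35/2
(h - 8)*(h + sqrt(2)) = h^2 - 8*h + sqrt(2)*h - 8*sqrt(2)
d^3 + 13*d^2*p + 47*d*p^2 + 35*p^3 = (d + p)*(d + 5*p)*(d + 7*p)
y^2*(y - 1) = y^3 - y^2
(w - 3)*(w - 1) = w^2 - 4*w + 3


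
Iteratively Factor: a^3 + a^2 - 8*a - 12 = (a + 2)*(a^2 - a - 6) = (a + 2)^2*(a - 3)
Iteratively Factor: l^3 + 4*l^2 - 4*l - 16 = (l - 2)*(l^2 + 6*l + 8) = (l - 2)*(l + 4)*(l + 2)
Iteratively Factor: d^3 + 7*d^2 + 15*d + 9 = (d + 3)*(d^2 + 4*d + 3) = (d + 3)^2*(d + 1)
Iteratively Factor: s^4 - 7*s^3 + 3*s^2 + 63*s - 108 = (s - 3)*(s^3 - 4*s^2 - 9*s + 36) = (s - 4)*(s - 3)*(s^2 - 9) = (s - 4)*(s - 3)^2*(s + 3)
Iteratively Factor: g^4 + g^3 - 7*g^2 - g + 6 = (g - 2)*(g^3 + 3*g^2 - g - 3) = (g - 2)*(g + 1)*(g^2 + 2*g - 3) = (g - 2)*(g + 1)*(g + 3)*(g - 1)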